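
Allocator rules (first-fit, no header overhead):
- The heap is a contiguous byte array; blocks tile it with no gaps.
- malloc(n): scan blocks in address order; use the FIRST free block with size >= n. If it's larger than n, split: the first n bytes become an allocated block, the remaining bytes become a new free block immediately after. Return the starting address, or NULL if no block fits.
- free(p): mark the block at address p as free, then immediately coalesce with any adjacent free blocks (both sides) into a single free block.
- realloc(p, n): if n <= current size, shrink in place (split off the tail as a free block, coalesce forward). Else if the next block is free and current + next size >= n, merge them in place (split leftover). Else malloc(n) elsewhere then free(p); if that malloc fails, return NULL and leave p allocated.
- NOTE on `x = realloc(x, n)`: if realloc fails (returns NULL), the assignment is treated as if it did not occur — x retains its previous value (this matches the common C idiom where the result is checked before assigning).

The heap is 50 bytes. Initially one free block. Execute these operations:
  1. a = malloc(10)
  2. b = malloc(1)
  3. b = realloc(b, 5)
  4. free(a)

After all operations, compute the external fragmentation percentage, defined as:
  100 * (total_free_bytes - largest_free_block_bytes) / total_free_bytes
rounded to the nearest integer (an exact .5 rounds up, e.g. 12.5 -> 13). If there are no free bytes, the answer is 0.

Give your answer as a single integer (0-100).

Answer: 22

Derivation:
Op 1: a = malloc(10) -> a = 0; heap: [0-9 ALLOC][10-49 FREE]
Op 2: b = malloc(1) -> b = 10; heap: [0-9 ALLOC][10-10 ALLOC][11-49 FREE]
Op 3: b = realloc(b, 5) -> b = 10; heap: [0-9 ALLOC][10-14 ALLOC][15-49 FREE]
Op 4: free(a) -> (freed a); heap: [0-9 FREE][10-14 ALLOC][15-49 FREE]
Free blocks: [10 35] total_free=45 largest=35 -> 100*(45-35)/45 = 1000/45 ≈ 22.222 -> rounds to 22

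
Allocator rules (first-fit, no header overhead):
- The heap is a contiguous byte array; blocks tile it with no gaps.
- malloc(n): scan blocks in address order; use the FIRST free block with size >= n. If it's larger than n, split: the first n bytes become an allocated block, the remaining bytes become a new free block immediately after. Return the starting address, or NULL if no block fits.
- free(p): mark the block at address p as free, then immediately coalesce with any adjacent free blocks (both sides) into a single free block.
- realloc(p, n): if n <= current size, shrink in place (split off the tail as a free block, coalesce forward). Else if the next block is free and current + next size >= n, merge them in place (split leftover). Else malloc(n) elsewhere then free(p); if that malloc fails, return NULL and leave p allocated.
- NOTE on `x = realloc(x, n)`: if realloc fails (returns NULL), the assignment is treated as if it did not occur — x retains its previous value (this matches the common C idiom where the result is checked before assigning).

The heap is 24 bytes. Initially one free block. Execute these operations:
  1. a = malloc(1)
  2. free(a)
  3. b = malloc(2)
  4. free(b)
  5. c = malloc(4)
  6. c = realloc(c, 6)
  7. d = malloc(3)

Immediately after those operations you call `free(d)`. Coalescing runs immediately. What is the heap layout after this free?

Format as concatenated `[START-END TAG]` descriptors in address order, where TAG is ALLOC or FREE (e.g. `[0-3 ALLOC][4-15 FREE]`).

Op 1: a = malloc(1) -> a = 0; heap: [0-0 ALLOC][1-23 FREE]
Op 2: free(a) -> (freed a); heap: [0-23 FREE]
Op 3: b = malloc(2) -> b = 0; heap: [0-1 ALLOC][2-23 FREE]
Op 4: free(b) -> (freed b); heap: [0-23 FREE]
Op 5: c = malloc(4) -> c = 0; heap: [0-3 ALLOC][4-23 FREE]
Op 6: c = realloc(c, 6) -> c = 0; heap: [0-5 ALLOC][6-23 FREE]
Op 7: d = malloc(3) -> d = 6; heap: [0-5 ALLOC][6-8 ALLOC][9-23 FREE]
free(d): d = 6 -> block [6-8 ALLOC]; mark free, coalesce with adjacent free neighbors -> [0-5 ALLOC][6-23 FREE]

Answer: [0-5 ALLOC][6-23 FREE]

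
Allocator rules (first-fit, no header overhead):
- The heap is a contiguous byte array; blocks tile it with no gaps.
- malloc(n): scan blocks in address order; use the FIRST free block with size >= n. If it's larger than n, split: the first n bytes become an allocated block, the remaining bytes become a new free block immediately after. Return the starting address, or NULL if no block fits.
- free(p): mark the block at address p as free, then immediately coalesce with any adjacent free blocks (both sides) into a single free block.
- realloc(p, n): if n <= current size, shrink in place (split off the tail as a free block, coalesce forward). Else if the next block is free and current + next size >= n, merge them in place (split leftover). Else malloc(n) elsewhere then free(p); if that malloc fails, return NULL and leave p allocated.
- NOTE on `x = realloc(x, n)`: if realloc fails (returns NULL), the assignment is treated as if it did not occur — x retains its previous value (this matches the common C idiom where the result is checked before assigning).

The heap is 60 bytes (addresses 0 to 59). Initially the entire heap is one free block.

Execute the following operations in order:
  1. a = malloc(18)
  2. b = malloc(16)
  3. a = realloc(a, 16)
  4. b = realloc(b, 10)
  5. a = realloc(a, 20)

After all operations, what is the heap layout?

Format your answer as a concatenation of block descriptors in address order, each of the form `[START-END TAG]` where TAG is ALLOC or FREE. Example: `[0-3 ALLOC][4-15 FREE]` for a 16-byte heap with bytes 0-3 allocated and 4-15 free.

Answer: [0-17 FREE][18-27 ALLOC][28-47 ALLOC][48-59 FREE]

Derivation:
Op 1: a = malloc(18) -> a = 0; heap: [0-17 ALLOC][18-59 FREE]
Op 2: b = malloc(16) -> b = 18; heap: [0-17 ALLOC][18-33 ALLOC][34-59 FREE]
Op 3: a = realloc(a, 16) -> a = 0; heap: [0-15 ALLOC][16-17 FREE][18-33 ALLOC][34-59 FREE]
Op 4: b = realloc(b, 10) -> b = 18; heap: [0-15 ALLOC][16-17 FREE][18-27 ALLOC][28-59 FREE]
Op 5: a = realloc(a, 20) -> a = 28; heap: [0-17 FREE][18-27 ALLOC][28-47 ALLOC][48-59 FREE]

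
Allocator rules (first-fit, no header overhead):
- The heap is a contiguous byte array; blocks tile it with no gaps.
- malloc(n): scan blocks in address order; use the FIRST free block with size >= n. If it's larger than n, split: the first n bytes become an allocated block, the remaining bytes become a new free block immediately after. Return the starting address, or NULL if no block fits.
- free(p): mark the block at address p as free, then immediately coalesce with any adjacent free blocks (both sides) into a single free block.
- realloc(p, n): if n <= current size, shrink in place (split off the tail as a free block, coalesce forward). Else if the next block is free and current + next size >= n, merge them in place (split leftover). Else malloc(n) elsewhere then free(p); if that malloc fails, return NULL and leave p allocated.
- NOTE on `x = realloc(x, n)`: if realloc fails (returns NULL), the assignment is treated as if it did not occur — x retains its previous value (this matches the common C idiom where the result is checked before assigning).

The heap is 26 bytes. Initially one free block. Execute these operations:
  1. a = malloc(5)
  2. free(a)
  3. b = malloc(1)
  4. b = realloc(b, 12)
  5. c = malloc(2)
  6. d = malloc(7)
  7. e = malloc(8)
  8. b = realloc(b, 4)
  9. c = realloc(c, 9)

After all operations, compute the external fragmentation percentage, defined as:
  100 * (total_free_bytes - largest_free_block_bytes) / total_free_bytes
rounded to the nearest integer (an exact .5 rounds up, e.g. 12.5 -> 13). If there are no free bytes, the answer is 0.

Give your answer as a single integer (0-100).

Answer: 38

Derivation:
Op 1: a = malloc(5) -> a = 0; heap: [0-4 ALLOC][5-25 FREE]
Op 2: free(a) -> (freed a); heap: [0-25 FREE]
Op 3: b = malloc(1) -> b = 0; heap: [0-0 ALLOC][1-25 FREE]
Op 4: b = realloc(b, 12) -> b = 0; heap: [0-11 ALLOC][12-25 FREE]
Op 5: c = malloc(2) -> c = 12; heap: [0-11 ALLOC][12-13 ALLOC][14-25 FREE]
Op 6: d = malloc(7) -> d = 14; heap: [0-11 ALLOC][12-13 ALLOC][14-20 ALLOC][21-25 FREE]
Op 7: e = malloc(8) -> e = NULL; heap: [0-11 ALLOC][12-13 ALLOC][14-20 ALLOC][21-25 FREE]
Op 8: b = realloc(b, 4) -> b = 0; heap: [0-3 ALLOC][4-11 FREE][12-13 ALLOC][14-20 ALLOC][21-25 FREE]
Op 9: c = realloc(c, 9) -> NULL (c unchanged); heap: [0-3 ALLOC][4-11 FREE][12-13 ALLOC][14-20 ALLOC][21-25 FREE]
Free blocks: [8 5] total_free=13 largest=8 -> 100*(13-8)/13 = 500/13 ≈ 38.462 -> rounds to 38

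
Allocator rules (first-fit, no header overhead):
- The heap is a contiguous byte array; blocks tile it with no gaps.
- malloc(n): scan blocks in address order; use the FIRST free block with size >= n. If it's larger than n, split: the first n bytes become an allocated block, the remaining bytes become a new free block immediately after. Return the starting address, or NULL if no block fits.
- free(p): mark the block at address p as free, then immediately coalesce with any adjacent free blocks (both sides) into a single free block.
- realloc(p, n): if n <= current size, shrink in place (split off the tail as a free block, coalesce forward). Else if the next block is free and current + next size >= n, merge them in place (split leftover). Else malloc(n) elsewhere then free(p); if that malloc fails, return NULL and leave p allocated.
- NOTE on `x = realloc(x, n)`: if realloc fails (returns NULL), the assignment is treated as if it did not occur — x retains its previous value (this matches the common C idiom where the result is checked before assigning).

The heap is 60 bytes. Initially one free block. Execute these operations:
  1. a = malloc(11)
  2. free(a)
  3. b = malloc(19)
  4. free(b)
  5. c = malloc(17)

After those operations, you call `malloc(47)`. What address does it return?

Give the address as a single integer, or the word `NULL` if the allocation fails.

Op 1: a = malloc(11) -> a = 0; heap: [0-10 ALLOC][11-59 FREE]
Op 2: free(a) -> (freed a); heap: [0-59 FREE]
Op 3: b = malloc(19) -> b = 0; heap: [0-18 ALLOC][19-59 FREE]
Op 4: free(b) -> (freed b); heap: [0-59 FREE]
Op 5: c = malloc(17) -> c = 0; heap: [0-16 ALLOC][17-59 FREE]
malloc(47): first-fit scan over [0-16 ALLOC][17-59 FREE] -> NULL

Answer: NULL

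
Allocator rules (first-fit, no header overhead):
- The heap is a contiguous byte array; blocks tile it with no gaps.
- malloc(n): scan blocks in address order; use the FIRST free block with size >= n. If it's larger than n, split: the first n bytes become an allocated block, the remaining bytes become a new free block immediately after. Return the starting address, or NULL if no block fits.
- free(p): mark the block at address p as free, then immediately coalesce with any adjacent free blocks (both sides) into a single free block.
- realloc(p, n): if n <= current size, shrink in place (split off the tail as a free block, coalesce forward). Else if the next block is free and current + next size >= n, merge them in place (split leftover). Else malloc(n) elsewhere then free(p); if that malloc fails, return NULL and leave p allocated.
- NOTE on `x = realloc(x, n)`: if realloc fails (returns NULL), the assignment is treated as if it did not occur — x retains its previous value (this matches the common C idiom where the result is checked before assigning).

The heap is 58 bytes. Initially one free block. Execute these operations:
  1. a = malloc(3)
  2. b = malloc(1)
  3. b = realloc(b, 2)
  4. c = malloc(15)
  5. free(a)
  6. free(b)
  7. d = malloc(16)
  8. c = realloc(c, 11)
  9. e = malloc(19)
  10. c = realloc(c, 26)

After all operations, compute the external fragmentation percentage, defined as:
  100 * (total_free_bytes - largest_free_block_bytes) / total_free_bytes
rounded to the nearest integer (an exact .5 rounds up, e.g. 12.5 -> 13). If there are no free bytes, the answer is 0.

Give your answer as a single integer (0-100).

Answer: 58

Derivation:
Op 1: a = malloc(3) -> a = 0; heap: [0-2 ALLOC][3-57 FREE]
Op 2: b = malloc(1) -> b = 3; heap: [0-2 ALLOC][3-3 ALLOC][4-57 FREE]
Op 3: b = realloc(b, 2) -> b = 3; heap: [0-2 ALLOC][3-4 ALLOC][5-57 FREE]
Op 4: c = malloc(15) -> c = 5; heap: [0-2 ALLOC][3-4 ALLOC][5-19 ALLOC][20-57 FREE]
Op 5: free(a) -> (freed a); heap: [0-2 FREE][3-4 ALLOC][5-19 ALLOC][20-57 FREE]
Op 6: free(b) -> (freed b); heap: [0-4 FREE][5-19 ALLOC][20-57 FREE]
Op 7: d = malloc(16) -> d = 20; heap: [0-4 FREE][5-19 ALLOC][20-35 ALLOC][36-57 FREE]
Op 8: c = realloc(c, 11) -> c = 5; heap: [0-4 FREE][5-15 ALLOC][16-19 FREE][20-35 ALLOC][36-57 FREE]
Op 9: e = malloc(19) -> e = 36; heap: [0-4 FREE][5-15 ALLOC][16-19 FREE][20-35 ALLOC][36-54 ALLOC][55-57 FREE]
Op 10: c = realloc(c, 26) -> NULL (c unchanged); heap: [0-4 FREE][5-15 ALLOC][16-19 FREE][20-35 ALLOC][36-54 ALLOC][55-57 FREE]
Free blocks: [5 4 3] total_free=12 largest=5 -> 100*(12-5)/12 = 700/12 ≈ 58.333 -> rounds to 58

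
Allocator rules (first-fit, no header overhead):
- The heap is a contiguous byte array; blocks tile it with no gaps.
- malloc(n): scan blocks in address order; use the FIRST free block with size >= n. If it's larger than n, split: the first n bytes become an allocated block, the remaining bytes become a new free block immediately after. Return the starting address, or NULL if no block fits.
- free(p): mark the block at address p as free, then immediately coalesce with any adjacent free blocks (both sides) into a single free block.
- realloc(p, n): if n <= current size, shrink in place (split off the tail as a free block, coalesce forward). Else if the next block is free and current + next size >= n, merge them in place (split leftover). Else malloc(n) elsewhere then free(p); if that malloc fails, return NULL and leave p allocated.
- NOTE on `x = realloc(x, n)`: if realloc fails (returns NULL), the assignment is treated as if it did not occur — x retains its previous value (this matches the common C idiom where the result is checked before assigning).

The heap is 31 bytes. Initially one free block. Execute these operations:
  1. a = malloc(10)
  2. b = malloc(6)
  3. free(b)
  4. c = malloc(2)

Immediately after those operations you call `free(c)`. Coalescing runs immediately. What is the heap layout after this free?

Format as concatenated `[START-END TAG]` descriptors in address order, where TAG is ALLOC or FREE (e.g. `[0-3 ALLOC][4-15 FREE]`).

Answer: [0-9 ALLOC][10-30 FREE]

Derivation:
Op 1: a = malloc(10) -> a = 0; heap: [0-9 ALLOC][10-30 FREE]
Op 2: b = malloc(6) -> b = 10; heap: [0-9 ALLOC][10-15 ALLOC][16-30 FREE]
Op 3: free(b) -> (freed b); heap: [0-9 ALLOC][10-30 FREE]
Op 4: c = malloc(2) -> c = 10; heap: [0-9 ALLOC][10-11 ALLOC][12-30 FREE]
free(c): c = 10 -> block [10-11 ALLOC]; mark free, coalesce with adjacent free neighbors -> [0-9 ALLOC][10-30 FREE]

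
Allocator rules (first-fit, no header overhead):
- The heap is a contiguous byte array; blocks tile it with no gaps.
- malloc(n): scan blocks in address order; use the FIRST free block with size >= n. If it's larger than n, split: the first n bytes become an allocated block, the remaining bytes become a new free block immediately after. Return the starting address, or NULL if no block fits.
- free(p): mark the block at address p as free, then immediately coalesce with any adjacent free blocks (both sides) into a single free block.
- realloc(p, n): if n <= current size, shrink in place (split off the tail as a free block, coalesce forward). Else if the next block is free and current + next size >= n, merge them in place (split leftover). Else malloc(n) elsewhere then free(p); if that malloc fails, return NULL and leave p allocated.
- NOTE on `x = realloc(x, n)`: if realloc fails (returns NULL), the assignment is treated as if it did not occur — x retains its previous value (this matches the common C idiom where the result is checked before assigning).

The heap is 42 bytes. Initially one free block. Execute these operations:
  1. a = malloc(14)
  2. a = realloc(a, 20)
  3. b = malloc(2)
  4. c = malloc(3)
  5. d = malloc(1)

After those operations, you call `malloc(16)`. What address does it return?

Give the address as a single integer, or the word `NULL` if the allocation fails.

Answer: 26

Derivation:
Op 1: a = malloc(14) -> a = 0; heap: [0-13 ALLOC][14-41 FREE]
Op 2: a = realloc(a, 20) -> a = 0; heap: [0-19 ALLOC][20-41 FREE]
Op 3: b = malloc(2) -> b = 20; heap: [0-19 ALLOC][20-21 ALLOC][22-41 FREE]
Op 4: c = malloc(3) -> c = 22; heap: [0-19 ALLOC][20-21 ALLOC][22-24 ALLOC][25-41 FREE]
Op 5: d = malloc(1) -> d = 25; heap: [0-19 ALLOC][20-21 ALLOC][22-24 ALLOC][25-25 ALLOC][26-41 FREE]
malloc(16): first-fit scan over [0-19 ALLOC][20-21 ALLOC][22-24 ALLOC][25-25 ALLOC][26-41 FREE] -> 26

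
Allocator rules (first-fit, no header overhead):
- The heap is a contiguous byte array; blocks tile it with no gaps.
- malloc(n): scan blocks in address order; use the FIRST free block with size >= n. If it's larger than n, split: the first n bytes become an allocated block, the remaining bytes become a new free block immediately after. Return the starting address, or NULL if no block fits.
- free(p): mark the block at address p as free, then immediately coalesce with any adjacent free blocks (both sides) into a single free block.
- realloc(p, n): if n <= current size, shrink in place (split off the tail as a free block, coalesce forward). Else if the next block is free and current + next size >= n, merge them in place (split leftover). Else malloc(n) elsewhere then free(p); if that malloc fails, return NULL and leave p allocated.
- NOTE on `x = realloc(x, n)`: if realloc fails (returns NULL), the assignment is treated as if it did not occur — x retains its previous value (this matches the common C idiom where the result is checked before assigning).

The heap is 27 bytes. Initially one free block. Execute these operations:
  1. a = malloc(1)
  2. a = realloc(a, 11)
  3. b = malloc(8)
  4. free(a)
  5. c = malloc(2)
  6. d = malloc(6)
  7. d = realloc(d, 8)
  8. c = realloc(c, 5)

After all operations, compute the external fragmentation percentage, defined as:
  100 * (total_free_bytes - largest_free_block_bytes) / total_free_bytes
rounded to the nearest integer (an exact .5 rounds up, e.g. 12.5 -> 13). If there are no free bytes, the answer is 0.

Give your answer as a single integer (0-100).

Answer: 50

Derivation:
Op 1: a = malloc(1) -> a = 0; heap: [0-0 ALLOC][1-26 FREE]
Op 2: a = realloc(a, 11) -> a = 0; heap: [0-10 ALLOC][11-26 FREE]
Op 3: b = malloc(8) -> b = 11; heap: [0-10 ALLOC][11-18 ALLOC][19-26 FREE]
Op 4: free(a) -> (freed a); heap: [0-10 FREE][11-18 ALLOC][19-26 FREE]
Op 5: c = malloc(2) -> c = 0; heap: [0-1 ALLOC][2-10 FREE][11-18 ALLOC][19-26 FREE]
Op 6: d = malloc(6) -> d = 2; heap: [0-1 ALLOC][2-7 ALLOC][8-10 FREE][11-18 ALLOC][19-26 FREE]
Op 7: d = realloc(d, 8) -> d = 2; heap: [0-1 ALLOC][2-9 ALLOC][10-10 FREE][11-18 ALLOC][19-26 FREE]
Op 8: c = realloc(c, 5) -> c = 19; heap: [0-1 FREE][2-9 ALLOC][10-10 FREE][11-18 ALLOC][19-23 ALLOC][24-26 FREE]
Free blocks: [2 1 3] total_free=6 largest=3 -> 100*(6-3)/6 = 300/6 = 50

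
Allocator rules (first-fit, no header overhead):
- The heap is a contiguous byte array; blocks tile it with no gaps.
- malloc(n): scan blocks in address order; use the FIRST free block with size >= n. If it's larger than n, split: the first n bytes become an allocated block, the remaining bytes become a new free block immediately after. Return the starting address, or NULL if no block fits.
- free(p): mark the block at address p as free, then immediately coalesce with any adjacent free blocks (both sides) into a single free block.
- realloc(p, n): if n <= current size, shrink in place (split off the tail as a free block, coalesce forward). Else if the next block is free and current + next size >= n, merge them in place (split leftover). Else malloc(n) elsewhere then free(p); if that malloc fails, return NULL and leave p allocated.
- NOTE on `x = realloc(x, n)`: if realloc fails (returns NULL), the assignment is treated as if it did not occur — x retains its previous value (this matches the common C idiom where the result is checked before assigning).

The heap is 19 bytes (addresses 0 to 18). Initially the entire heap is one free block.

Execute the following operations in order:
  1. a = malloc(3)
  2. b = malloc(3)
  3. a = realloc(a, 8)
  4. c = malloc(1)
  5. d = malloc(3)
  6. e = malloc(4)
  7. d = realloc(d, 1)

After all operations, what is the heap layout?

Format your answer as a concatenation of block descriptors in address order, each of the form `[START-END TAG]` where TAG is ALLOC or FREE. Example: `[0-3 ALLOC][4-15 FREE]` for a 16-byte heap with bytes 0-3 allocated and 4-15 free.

Answer: [0-0 ALLOC][1-2 FREE][3-5 ALLOC][6-13 ALLOC][14-14 ALLOC][15-18 FREE]

Derivation:
Op 1: a = malloc(3) -> a = 0; heap: [0-2 ALLOC][3-18 FREE]
Op 2: b = malloc(3) -> b = 3; heap: [0-2 ALLOC][3-5 ALLOC][6-18 FREE]
Op 3: a = realloc(a, 8) -> a = 6; heap: [0-2 FREE][3-5 ALLOC][6-13 ALLOC][14-18 FREE]
Op 4: c = malloc(1) -> c = 0; heap: [0-0 ALLOC][1-2 FREE][3-5 ALLOC][6-13 ALLOC][14-18 FREE]
Op 5: d = malloc(3) -> d = 14; heap: [0-0 ALLOC][1-2 FREE][3-5 ALLOC][6-13 ALLOC][14-16 ALLOC][17-18 FREE]
Op 6: e = malloc(4) -> e = NULL; heap: [0-0 ALLOC][1-2 FREE][3-5 ALLOC][6-13 ALLOC][14-16 ALLOC][17-18 FREE]
Op 7: d = realloc(d, 1) -> d = 14; heap: [0-0 ALLOC][1-2 FREE][3-5 ALLOC][6-13 ALLOC][14-14 ALLOC][15-18 FREE]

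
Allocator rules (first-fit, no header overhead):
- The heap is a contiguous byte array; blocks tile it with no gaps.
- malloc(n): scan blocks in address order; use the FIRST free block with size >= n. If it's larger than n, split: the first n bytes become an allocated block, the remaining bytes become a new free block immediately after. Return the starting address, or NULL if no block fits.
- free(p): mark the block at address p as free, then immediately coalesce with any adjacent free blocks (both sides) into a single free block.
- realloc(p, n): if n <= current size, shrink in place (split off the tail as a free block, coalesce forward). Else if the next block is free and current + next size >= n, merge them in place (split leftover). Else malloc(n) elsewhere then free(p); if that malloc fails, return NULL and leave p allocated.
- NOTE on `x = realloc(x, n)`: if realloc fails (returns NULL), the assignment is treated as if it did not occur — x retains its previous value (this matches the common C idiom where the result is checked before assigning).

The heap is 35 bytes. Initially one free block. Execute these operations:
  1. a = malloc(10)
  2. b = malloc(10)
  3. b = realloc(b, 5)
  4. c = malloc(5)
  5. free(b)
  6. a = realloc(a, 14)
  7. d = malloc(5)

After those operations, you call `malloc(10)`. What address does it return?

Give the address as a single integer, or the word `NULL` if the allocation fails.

Answer: 25

Derivation:
Op 1: a = malloc(10) -> a = 0; heap: [0-9 ALLOC][10-34 FREE]
Op 2: b = malloc(10) -> b = 10; heap: [0-9 ALLOC][10-19 ALLOC][20-34 FREE]
Op 3: b = realloc(b, 5) -> b = 10; heap: [0-9 ALLOC][10-14 ALLOC][15-34 FREE]
Op 4: c = malloc(5) -> c = 15; heap: [0-9 ALLOC][10-14 ALLOC][15-19 ALLOC][20-34 FREE]
Op 5: free(b) -> (freed b); heap: [0-9 ALLOC][10-14 FREE][15-19 ALLOC][20-34 FREE]
Op 6: a = realloc(a, 14) -> a = 0; heap: [0-13 ALLOC][14-14 FREE][15-19 ALLOC][20-34 FREE]
Op 7: d = malloc(5) -> d = 20; heap: [0-13 ALLOC][14-14 FREE][15-19 ALLOC][20-24 ALLOC][25-34 FREE]
malloc(10): first-fit scan over [0-13 ALLOC][14-14 FREE][15-19 ALLOC][20-24 ALLOC][25-34 FREE] -> 25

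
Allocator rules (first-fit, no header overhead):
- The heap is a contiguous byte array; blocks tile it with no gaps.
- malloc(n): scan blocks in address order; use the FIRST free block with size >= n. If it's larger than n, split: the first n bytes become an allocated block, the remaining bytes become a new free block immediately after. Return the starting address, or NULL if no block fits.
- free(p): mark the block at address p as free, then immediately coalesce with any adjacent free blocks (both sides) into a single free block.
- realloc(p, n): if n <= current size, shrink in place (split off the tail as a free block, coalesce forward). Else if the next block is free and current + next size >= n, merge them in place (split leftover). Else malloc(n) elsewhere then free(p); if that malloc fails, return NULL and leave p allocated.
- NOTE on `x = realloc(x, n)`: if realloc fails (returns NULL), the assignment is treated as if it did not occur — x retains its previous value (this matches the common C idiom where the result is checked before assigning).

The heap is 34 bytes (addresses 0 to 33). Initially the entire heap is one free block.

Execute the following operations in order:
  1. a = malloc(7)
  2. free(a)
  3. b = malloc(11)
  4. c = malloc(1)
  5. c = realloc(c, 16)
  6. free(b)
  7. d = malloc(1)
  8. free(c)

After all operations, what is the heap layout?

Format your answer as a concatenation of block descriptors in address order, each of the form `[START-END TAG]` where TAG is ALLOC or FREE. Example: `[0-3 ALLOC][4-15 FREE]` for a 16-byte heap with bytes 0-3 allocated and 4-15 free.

Answer: [0-0 ALLOC][1-33 FREE]

Derivation:
Op 1: a = malloc(7) -> a = 0; heap: [0-6 ALLOC][7-33 FREE]
Op 2: free(a) -> (freed a); heap: [0-33 FREE]
Op 3: b = malloc(11) -> b = 0; heap: [0-10 ALLOC][11-33 FREE]
Op 4: c = malloc(1) -> c = 11; heap: [0-10 ALLOC][11-11 ALLOC][12-33 FREE]
Op 5: c = realloc(c, 16) -> c = 11; heap: [0-10 ALLOC][11-26 ALLOC][27-33 FREE]
Op 6: free(b) -> (freed b); heap: [0-10 FREE][11-26 ALLOC][27-33 FREE]
Op 7: d = malloc(1) -> d = 0; heap: [0-0 ALLOC][1-10 FREE][11-26 ALLOC][27-33 FREE]
Op 8: free(c) -> (freed c); heap: [0-0 ALLOC][1-33 FREE]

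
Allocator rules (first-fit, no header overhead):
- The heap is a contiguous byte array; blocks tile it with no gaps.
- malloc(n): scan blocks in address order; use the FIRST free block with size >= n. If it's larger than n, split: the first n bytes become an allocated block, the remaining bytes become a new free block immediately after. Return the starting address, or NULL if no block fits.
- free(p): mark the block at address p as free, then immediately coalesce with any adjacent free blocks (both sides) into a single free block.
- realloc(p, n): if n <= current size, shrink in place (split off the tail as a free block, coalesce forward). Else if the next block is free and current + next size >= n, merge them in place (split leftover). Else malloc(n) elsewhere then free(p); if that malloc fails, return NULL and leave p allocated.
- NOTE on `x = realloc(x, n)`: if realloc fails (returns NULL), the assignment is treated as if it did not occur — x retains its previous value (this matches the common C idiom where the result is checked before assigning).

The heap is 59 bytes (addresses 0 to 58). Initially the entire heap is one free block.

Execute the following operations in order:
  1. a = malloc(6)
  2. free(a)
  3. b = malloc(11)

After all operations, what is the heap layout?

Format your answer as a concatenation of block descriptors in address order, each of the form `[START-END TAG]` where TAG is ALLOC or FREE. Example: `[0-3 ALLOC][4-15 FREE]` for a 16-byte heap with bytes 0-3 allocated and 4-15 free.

Answer: [0-10 ALLOC][11-58 FREE]

Derivation:
Op 1: a = malloc(6) -> a = 0; heap: [0-5 ALLOC][6-58 FREE]
Op 2: free(a) -> (freed a); heap: [0-58 FREE]
Op 3: b = malloc(11) -> b = 0; heap: [0-10 ALLOC][11-58 FREE]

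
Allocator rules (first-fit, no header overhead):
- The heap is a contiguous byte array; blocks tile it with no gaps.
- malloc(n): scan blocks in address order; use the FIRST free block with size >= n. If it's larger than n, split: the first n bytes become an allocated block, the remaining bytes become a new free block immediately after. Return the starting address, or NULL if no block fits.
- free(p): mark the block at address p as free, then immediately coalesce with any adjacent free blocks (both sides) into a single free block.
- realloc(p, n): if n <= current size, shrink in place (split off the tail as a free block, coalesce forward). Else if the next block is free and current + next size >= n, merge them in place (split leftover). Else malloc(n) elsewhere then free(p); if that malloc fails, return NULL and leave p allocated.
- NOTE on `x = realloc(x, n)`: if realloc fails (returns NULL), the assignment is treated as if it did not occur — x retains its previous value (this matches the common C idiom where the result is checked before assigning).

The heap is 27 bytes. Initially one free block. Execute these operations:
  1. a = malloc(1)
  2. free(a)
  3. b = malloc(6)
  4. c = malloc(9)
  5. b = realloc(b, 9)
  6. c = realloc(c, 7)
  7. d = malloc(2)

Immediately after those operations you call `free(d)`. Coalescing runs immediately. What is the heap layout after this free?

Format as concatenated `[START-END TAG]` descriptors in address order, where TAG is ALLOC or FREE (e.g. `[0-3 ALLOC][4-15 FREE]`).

Op 1: a = malloc(1) -> a = 0; heap: [0-0 ALLOC][1-26 FREE]
Op 2: free(a) -> (freed a); heap: [0-26 FREE]
Op 3: b = malloc(6) -> b = 0; heap: [0-5 ALLOC][6-26 FREE]
Op 4: c = malloc(9) -> c = 6; heap: [0-5 ALLOC][6-14 ALLOC][15-26 FREE]
Op 5: b = realloc(b, 9) -> b = 15; heap: [0-5 FREE][6-14 ALLOC][15-23 ALLOC][24-26 FREE]
Op 6: c = realloc(c, 7) -> c = 6; heap: [0-5 FREE][6-12 ALLOC][13-14 FREE][15-23 ALLOC][24-26 FREE]
Op 7: d = malloc(2) -> d = 0; heap: [0-1 ALLOC][2-5 FREE][6-12 ALLOC][13-14 FREE][15-23 ALLOC][24-26 FREE]
free(d): d = 0 -> block [0-1 ALLOC]; mark free, coalesce with adjacent free neighbors -> [0-5 FREE][6-12 ALLOC][13-14 FREE][15-23 ALLOC][24-26 FREE]

Answer: [0-5 FREE][6-12 ALLOC][13-14 FREE][15-23 ALLOC][24-26 FREE]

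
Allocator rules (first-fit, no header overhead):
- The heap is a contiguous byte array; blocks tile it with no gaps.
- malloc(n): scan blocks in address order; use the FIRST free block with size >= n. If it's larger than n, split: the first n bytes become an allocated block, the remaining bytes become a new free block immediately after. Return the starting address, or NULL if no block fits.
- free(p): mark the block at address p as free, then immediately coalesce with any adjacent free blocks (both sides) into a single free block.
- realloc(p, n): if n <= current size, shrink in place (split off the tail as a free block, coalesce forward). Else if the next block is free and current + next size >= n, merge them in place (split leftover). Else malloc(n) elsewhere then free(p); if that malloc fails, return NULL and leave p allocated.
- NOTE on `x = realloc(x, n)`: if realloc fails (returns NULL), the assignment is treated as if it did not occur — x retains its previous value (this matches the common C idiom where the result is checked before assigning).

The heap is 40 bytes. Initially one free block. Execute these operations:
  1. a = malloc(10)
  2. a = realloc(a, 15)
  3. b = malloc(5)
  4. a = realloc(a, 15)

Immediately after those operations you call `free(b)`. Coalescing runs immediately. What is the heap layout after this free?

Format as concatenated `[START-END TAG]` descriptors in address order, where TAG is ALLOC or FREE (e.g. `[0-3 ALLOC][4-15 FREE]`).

Answer: [0-14 ALLOC][15-39 FREE]

Derivation:
Op 1: a = malloc(10) -> a = 0; heap: [0-9 ALLOC][10-39 FREE]
Op 2: a = realloc(a, 15) -> a = 0; heap: [0-14 ALLOC][15-39 FREE]
Op 3: b = malloc(5) -> b = 15; heap: [0-14 ALLOC][15-19 ALLOC][20-39 FREE]
Op 4: a = realloc(a, 15) -> a = 0; heap: [0-14 ALLOC][15-19 ALLOC][20-39 FREE]
free(b): b = 15 -> block [15-19 ALLOC]; mark free, coalesce with adjacent free neighbors -> [0-14 ALLOC][15-39 FREE]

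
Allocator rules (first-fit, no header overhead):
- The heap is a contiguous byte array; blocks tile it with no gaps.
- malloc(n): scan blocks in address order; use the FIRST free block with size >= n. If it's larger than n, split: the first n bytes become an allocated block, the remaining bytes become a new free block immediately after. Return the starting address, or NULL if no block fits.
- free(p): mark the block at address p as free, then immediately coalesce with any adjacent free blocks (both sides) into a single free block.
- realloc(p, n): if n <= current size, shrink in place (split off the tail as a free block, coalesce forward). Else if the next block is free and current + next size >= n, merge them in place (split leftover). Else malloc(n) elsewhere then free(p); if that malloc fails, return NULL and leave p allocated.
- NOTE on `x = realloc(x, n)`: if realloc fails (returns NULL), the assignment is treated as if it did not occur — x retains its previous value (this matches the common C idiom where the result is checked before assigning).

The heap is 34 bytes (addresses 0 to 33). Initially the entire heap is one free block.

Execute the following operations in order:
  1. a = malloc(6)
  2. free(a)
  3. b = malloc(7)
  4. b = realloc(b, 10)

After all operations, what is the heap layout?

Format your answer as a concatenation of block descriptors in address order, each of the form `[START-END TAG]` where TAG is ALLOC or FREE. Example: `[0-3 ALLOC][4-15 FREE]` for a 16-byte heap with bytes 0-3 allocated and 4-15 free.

Answer: [0-9 ALLOC][10-33 FREE]

Derivation:
Op 1: a = malloc(6) -> a = 0; heap: [0-5 ALLOC][6-33 FREE]
Op 2: free(a) -> (freed a); heap: [0-33 FREE]
Op 3: b = malloc(7) -> b = 0; heap: [0-6 ALLOC][7-33 FREE]
Op 4: b = realloc(b, 10) -> b = 0; heap: [0-9 ALLOC][10-33 FREE]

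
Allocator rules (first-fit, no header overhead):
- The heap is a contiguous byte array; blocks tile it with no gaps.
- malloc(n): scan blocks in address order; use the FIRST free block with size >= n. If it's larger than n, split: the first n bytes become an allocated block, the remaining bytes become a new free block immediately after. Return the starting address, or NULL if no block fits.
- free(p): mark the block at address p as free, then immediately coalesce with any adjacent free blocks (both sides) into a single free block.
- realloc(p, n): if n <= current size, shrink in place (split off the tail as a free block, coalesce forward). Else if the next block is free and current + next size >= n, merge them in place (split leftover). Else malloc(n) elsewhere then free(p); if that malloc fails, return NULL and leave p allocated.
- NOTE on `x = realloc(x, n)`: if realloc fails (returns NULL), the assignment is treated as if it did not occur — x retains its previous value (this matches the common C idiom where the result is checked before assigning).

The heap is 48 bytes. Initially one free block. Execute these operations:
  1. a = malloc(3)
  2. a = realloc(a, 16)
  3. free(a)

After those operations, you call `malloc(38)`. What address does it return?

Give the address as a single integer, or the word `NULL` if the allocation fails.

Answer: 0

Derivation:
Op 1: a = malloc(3) -> a = 0; heap: [0-2 ALLOC][3-47 FREE]
Op 2: a = realloc(a, 16) -> a = 0; heap: [0-15 ALLOC][16-47 FREE]
Op 3: free(a) -> (freed a); heap: [0-47 FREE]
malloc(38): first-fit scan over [0-47 FREE] -> 0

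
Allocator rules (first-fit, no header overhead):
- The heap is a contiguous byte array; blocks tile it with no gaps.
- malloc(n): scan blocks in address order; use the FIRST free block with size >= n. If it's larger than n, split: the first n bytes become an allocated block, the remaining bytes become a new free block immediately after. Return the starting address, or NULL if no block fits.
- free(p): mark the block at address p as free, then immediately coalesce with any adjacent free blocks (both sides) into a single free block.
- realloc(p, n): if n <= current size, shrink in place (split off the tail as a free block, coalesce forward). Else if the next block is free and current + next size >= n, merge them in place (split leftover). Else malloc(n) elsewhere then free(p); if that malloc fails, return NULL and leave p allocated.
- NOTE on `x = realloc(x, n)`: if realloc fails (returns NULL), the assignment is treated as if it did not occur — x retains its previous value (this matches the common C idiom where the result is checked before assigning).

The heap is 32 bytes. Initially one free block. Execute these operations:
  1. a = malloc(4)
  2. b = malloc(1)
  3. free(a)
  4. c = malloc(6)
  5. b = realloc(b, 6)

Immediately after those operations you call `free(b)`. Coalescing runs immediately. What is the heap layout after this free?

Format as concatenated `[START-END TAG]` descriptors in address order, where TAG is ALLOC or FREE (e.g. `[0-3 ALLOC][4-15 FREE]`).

Op 1: a = malloc(4) -> a = 0; heap: [0-3 ALLOC][4-31 FREE]
Op 2: b = malloc(1) -> b = 4; heap: [0-3 ALLOC][4-4 ALLOC][5-31 FREE]
Op 3: free(a) -> (freed a); heap: [0-3 FREE][4-4 ALLOC][5-31 FREE]
Op 4: c = malloc(6) -> c = 5; heap: [0-3 FREE][4-4 ALLOC][5-10 ALLOC][11-31 FREE]
Op 5: b = realloc(b, 6) -> b = 11; heap: [0-4 FREE][5-10 ALLOC][11-16 ALLOC][17-31 FREE]
free(b): b = 11 -> block [11-16 ALLOC]; mark free, coalesce with adjacent free neighbors -> [0-4 FREE][5-10 ALLOC][11-31 FREE]

Answer: [0-4 FREE][5-10 ALLOC][11-31 FREE]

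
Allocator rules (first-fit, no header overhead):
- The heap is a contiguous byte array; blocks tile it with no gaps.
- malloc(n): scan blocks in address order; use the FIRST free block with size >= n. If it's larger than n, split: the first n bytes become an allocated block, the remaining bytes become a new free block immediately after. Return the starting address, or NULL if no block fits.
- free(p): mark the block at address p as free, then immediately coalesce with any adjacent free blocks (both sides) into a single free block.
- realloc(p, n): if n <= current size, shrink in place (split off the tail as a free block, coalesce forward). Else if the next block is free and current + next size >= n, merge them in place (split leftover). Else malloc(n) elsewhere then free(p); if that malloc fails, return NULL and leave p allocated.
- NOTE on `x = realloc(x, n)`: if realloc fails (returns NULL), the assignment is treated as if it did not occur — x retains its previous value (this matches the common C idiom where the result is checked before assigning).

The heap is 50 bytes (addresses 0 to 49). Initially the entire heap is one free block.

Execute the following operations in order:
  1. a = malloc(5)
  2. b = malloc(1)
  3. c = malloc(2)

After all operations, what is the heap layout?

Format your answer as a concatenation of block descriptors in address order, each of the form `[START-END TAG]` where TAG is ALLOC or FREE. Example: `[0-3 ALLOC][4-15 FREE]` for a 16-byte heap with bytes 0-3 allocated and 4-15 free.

Op 1: a = malloc(5) -> a = 0; heap: [0-4 ALLOC][5-49 FREE]
Op 2: b = malloc(1) -> b = 5; heap: [0-4 ALLOC][5-5 ALLOC][6-49 FREE]
Op 3: c = malloc(2) -> c = 6; heap: [0-4 ALLOC][5-5 ALLOC][6-7 ALLOC][8-49 FREE]

Answer: [0-4 ALLOC][5-5 ALLOC][6-7 ALLOC][8-49 FREE]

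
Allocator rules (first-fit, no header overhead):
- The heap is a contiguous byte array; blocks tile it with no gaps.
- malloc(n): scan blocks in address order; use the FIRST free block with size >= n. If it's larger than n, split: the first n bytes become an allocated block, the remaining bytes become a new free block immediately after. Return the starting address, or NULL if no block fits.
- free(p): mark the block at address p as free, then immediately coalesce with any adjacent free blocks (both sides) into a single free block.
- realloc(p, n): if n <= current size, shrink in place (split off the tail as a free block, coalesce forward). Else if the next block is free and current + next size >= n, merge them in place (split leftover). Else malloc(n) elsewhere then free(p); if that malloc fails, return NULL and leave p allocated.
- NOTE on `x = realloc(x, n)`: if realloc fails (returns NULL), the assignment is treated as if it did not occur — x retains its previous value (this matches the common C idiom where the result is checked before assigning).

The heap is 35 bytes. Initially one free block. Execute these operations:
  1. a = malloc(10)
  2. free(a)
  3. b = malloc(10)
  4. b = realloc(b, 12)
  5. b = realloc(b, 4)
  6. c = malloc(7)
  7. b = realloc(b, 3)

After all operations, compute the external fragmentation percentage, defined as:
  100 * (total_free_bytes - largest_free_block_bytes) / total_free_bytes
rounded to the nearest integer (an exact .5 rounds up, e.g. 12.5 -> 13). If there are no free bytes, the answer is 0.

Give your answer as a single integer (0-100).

Op 1: a = malloc(10) -> a = 0; heap: [0-9 ALLOC][10-34 FREE]
Op 2: free(a) -> (freed a); heap: [0-34 FREE]
Op 3: b = malloc(10) -> b = 0; heap: [0-9 ALLOC][10-34 FREE]
Op 4: b = realloc(b, 12) -> b = 0; heap: [0-11 ALLOC][12-34 FREE]
Op 5: b = realloc(b, 4) -> b = 0; heap: [0-3 ALLOC][4-34 FREE]
Op 6: c = malloc(7) -> c = 4; heap: [0-3 ALLOC][4-10 ALLOC][11-34 FREE]
Op 7: b = realloc(b, 3) -> b = 0; heap: [0-2 ALLOC][3-3 FREE][4-10 ALLOC][11-34 FREE]
Free blocks: [1 24] total_free=25 largest=24 -> 100*(25-24)/25 = 100/25 = 4

Answer: 4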